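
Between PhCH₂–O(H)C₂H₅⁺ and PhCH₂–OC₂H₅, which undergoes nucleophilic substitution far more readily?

From PhCH₂–OC₂H₅ the departing group would be CH₃CH₂O⁻ (pKₐ(CH₃CH₂OH) ≈ 16). Strong base; alkoxides do not leave unassisted.
From PhCH₂–O(H)C₂H₅⁺ the leaving group is R'OH (pKₐ(R'OH₂⁺) ≈ -2.4). Neutral; leaves from a protonated ether (an oxonium ion, R–O(H)R'⁺).
(In practice PhCH₂–O(H)C₂H₅⁺ is made from PhCH₂–OC₂H₅ by protonation with concentrated HBr, allowing neutral ethanol, rather than ethoxide, to depart.)

PhCH₂–O(H)C₂H₅⁺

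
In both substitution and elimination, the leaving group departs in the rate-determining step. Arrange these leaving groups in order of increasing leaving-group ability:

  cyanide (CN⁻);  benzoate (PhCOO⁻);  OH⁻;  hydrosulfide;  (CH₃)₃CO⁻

Rank by basicity of the departing species: weakest base leaves most easily.
benzoate (PhCOO⁻): pKₐ(C₆H₅COOH) ≈ 4.2 — aryl carboxylate
hydrosulfide: pKₐ(H₂S) ≈ 7
cyanide (CN⁻): pKₐ(HCN) ≈ 9.2 — sp carbon stabilises the charge somewhat, but still a poor LG
OH⁻: pKₐ(H₂O) ≈ 15.7 — strong base; essentially never leaves without prior activation
(CH₃)₃CO⁻: pKₐ(t-BuOH) ≈ 18
The question asks for worst first, so the sequence is read in increasing leaving-group ability.

(CH₃)₃CO⁻ < OH⁻ < cyanide (CN⁻) < hydrosulfide < benzoate (PhCOO⁻)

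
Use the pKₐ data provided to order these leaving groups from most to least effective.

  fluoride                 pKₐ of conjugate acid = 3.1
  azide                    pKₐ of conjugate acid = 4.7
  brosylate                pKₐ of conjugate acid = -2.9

brosylate > fluoride > azide

Lower conjugate-acid pKₐ ⇒ weaker base ⇒ better leaving group.
Sorting by the given values: brosylate (-2.9), fluoride (3.1), azide (4.7).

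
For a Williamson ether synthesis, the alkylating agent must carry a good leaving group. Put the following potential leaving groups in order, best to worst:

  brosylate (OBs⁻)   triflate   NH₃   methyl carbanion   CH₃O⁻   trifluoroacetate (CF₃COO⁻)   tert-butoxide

triflate > brosylate (OBs⁻) > trifluoroacetate (CF₃COO⁻) > NH₃ > CH₃O⁻ > tert-butoxide > methyl carbanion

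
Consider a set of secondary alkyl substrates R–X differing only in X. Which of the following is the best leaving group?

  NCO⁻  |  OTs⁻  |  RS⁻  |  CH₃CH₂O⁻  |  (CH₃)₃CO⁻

The more stable X⁻ (or X) is on its own — i.e. the weaker a base it is — the better a leaving group it makes.
OTs⁻: pKₐ(p-CH₃C₆H₄SO₃H (TsOH)) ≈ -2.8
NCO⁻: pKₐ(HOCN) ≈ 3.5
RS⁻: pKₐ(RSH (a thiol)) ≈ 10.5
CH₃CH₂O⁻: pKₐ(CH₃CH₂OH) ≈ 16
(CH₃)₃CO⁻: pKₐ(t-BuOH) ≈ 18

OTs⁻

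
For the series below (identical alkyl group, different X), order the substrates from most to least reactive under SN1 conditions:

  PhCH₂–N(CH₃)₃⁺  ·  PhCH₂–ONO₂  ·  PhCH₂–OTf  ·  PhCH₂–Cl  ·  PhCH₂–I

PhCH₂–OTf > PhCH₂–I > PhCH₂–Cl > PhCH₂–ONO₂ > PhCH₂–N(CH₃)₃⁺

The skeletons are identical, so relative rate is governed entirely by leaving-group ability.
The more stable X⁻ (or X) is on its own — i.e. the weaker a base it is — the better a leaving group it makes.
PhCH₂–OTf loses OTf⁻: pKₐ(CF₃SO₃H (triflic acid)) ≈ -14
PhCH₂–I loses I⁻: pKₐ(HI) ≈ -10
PhCH₂–Cl loses Cl⁻: pKₐ(HCl) ≈ -7
PhCH₂–ONO₂ loses NO₃⁻: pKₐ(HNO₃) ≈ -1.3
PhCH₂–N(CH₃)₃⁺ loses NR'₃: pKₐ(R'₃NH⁺) ≈ 10.7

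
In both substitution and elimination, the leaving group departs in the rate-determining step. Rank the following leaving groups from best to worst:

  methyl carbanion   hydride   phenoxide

phenoxide > hydride > methyl carbanion

A good leaving group is a weak base: the lower the pKₐ of its conjugate acid, the more readily it departs.
phenoxide: pKₐ(C₆H₅OH (phenol)) ≈ 10
hydride: pKₐ(H₂) ≈ 36
methyl carbanion: pKₐ(CH₄) ≈ 48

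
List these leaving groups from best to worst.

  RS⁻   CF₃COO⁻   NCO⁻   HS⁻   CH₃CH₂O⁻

CF₃COO⁻ > NCO⁻ > HS⁻ > RS⁻ > CH₃CH₂O⁻

The more stable X⁻ (or X) is on its own — i.e. the weaker a base it is — the better a leaving group it makes.
CF₃COO⁻: pKₐ(CF₃COOH) ≈ 0.2
NCO⁻: pKₐ(HOCN) ≈ 3.5
HS⁻: pKₐ(H₂S) ≈ 7
RS⁻: pKₐ(RSH (a thiol)) ≈ 10.5
CH₃CH₂O⁻: pKₐ(CH₃CH₂OH) ≈ 16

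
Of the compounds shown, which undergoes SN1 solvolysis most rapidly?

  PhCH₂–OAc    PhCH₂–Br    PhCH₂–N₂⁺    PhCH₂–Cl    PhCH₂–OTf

The skeletons are identical, so relative rate is governed entirely by leaving-group ability.
Rank by basicity of the departing species: weakest base leaves most easily.
PhCH₂–N₂⁺ loses N₂: no meaningful conjugate acid; N₂ departs as an exceptionally stable neutral molecule
PhCH₂–OTf loses OTf⁻: pKₐ(CF₃SO₃H (triflic acid)) ≈ -14
PhCH₂–Br loses Br⁻: pKₐ(HBr) ≈ -9
PhCH₂–Cl loses Cl⁻: pKₐ(HCl) ≈ -7
PhCH₂–OAc loses AcO⁻: pKₐ(CH₃COOH) ≈ 4.8

PhCH₂–N₂⁺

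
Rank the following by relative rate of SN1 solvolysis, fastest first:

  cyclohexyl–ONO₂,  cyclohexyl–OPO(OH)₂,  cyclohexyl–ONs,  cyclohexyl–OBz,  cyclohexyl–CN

cyclohexyl–ONs > cyclohexyl–ONO₂ > cyclohexyl–OPO(OH)₂ > cyclohexyl–OBz > cyclohexyl–CN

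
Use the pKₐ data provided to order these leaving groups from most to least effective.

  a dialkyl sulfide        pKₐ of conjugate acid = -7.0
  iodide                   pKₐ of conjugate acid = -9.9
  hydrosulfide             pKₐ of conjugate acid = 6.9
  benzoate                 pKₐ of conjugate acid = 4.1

Lower conjugate-acid pKₐ ⇒ weaker base ⇒ better leaving group.
Sorting by the given values: iodide (-9.9), a dialkyl sulfide (-7.0), benzoate (4.1), hydrosulfide (6.9).

iodide > a dialkyl sulfide > benzoate > hydrosulfide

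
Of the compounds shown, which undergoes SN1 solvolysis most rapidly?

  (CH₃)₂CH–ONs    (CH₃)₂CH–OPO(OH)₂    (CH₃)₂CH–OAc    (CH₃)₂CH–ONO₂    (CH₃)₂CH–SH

Same R in every case — rank the leaving groups.
Leaving-group ability tracks the stability of the departed species; conjugate-acid pKₐ is the usual yardstick (lower pKₐ → better LG).
(CH₃)₂CH–ONs loses ONs⁻: pKₐ(p-O₂NC₆H₄SO₃H) ≈ -3.5
(CH₃)₂CH–ONO₂ loses NO₃⁻: pKₐ(HNO₃) ≈ -1.3
(CH₃)₂CH–OPO(OH)₂ loses H₂PO₄⁻: pKₐ(H₃PO₄) ≈ 2.1
(CH₃)₂CH–OAc loses AcO⁻: pKₐ(CH₃COOH) ≈ 4.8
(CH₃)₂CH–SH loses HS⁻: pKₐ(H₂S) ≈ 7

(CH₃)₂CH–ONs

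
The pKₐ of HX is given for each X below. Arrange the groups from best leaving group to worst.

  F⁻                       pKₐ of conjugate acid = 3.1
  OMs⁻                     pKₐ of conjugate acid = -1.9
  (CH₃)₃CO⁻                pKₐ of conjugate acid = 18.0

OMs⁻ > F⁻ > (CH₃)₃CO⁻

Lower conjugate-acid pKₐ ⇒ weaker base ⇒ better leaving group.
Sorting by the given values: OMs⁻ (-1.9), F⁻ (3.1), (CH₃)₃CO⁻ (18.0).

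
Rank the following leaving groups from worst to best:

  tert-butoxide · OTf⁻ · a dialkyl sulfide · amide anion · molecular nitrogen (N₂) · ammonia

molecular nitrogen (N₂): no meaningful conjugate acid; N₂ departs as an exceptionally stable neutral molecule
OTf⁻: pKₐ(CF₃SO₃H (triflic acid)) ≈ -14 — charge spread over three oxygens and a CF₃ group; the premier leaving group in synthesis
a dialkyl sulfide: pKₐ(R'₂SH⁺) ≈ -7 — neutral; leaves from a sulfonium salt (R–SR'₂⁺)
ammonia: pKₐ(NH₄⁺) ≈ 9.2 — neutral but moderately basic; leaves from R–NH₃⁺
tert-butoxide: pKₐ(t-BuOH) ≈ 18
amide anion: pKₐ(NH₃) ≈ 38
Listed from poorest to best leaving group as asked.

amide anion < tert-butoxide < ammonia < a dialkyl sulfide < OTf⁻ < molecular nitrogen (N₂)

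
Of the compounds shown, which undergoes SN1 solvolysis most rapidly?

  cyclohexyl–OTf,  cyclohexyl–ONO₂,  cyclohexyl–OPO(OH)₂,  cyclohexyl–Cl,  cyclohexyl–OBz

The skeletons are identical, so relative rate is governed entirely by leaving-group ability.
A good leaving group is a weak base: the lower the pKₐ of its conjugate acid, the more readily it departs.
cyclohexyl–OTf loses OTf⁻: pKₐ(CF₃SO₃H (triflic acid)) ≈ -14
cyclohexyl–Cl loses Cl⁻: pKₐ(HCl) ≈ -7
cyclohexyl–ONO₂ loses NO₃⁻: pKₐ(HNO₃) ≈ -1.3
cyclohexyl–OPO(OH)₂ loses H₂PO₄⁻: pKₐ(H₃PO₄) ≈ 2.1
cyclohexyl–OBz loses PhCOO⁻: pKₐ(C₆H₅COOH) ≈ 4.2

cyclohexyl–OTf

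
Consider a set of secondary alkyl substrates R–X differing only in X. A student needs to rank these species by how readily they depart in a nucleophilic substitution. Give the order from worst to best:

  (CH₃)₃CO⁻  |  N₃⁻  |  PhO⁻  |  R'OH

(CH₃)₃CO⁻ < PhO⁻ < N₃⁻ < R'OH

Leaving-group ability tracks the stability of the departed species; conjugate-acid pKₐ is the usual yardstick (lower pKₐ → better LG).
R'OH: pKₐ(R'OH₂⁺) ≈ -2.4 — neutral; leaves from a protonated ether (an oxonium ion, R–O(H)R'⁺)
N₃⁻: pKₐ(HN₃) ≈ 4.7
PhO⁻: pKₐ(C₆H₅OH (phenol)) ≈ 10 — resonance into the ring helps, but still a poor LG
(CH₃)₃CO⁻: pKₐ(t-BuOH) ≈ 18 — bulky, strongly basic alkoxide
Listed from poorest to best leaving group as asked.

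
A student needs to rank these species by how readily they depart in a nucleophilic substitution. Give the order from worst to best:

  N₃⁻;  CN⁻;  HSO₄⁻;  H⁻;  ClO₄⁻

Leaving-group ability tracks the stability of the departed species; conjugate-acid pKₐ is the usual yardstick (lower pKₐ → better LG).
ClO₄⁻: pKₐ(HClO₄) ≈ -10 — extremely weak base; rarely used for safety reasons
HSO₄⁻: pKₐ(H₂SO₄) ≈ -3 — conjugate base of a strong mineral acid
N₃⁻: pKₐ(HN₃) ≈ 4.7 — linear, resonance-stabilised
CN⁻: pKₐ(HCN) ≈ 9.2 — sp carbon stabilises the charge somewhat, but still a poor LG
H⁻: pKₐ(H₂) ≈ 36 — extremely strong base; leaves only in special hydride-transfer contexts
Reversing gives the worst-to-best order requested.

H⁻ < CN⁻ < N₃⁻ < HSO₄⁻ < ClO₄⁻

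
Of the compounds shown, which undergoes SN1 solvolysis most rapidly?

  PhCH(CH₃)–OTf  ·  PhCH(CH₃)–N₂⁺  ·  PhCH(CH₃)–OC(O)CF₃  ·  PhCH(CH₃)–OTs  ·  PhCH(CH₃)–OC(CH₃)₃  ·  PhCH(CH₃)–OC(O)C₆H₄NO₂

PhCH(CH₃)–N₂⁺

The skeletons are identical, so relative rate is governed entirely by leaving-group ability.
A good leaving group is a weak base: the lower the pKₐ of its conjugate acid, the more readily it departs.
PhCH(CH₃)–N₂⁺ loses N₂: no meaningful conjugate acid; N₂ departs as an exceptionally stable neutral molecule
PhCH(CH₃)–OTf loses OTf⁻: pKₐ(CF₃SO₃H (triflic acid)) ≈ -14
PhCH(CH₃)–OTs loses OTs⁻: pKₐ(p-CH₃C₆H₄SO₃H (TsOH)) ≈ -2.8
PhCH(CH₃)–OC(O)CF₃ loses CF₃COO⁻: pKₐ(CF₃COOH) ≈ 0.2
PhCH(CH₃)–OC(O)C₆H₄NO₂ loses p-O₂N–C₆H₄–COO⁻: pKₐ(p-nitrobenzoic acid) ≈ 3.4
PhCH(CH₃)–OC(CH₃)₃ loses (CH₃)₃CO⁻: pKₐ(t-BuOH) ≈ 18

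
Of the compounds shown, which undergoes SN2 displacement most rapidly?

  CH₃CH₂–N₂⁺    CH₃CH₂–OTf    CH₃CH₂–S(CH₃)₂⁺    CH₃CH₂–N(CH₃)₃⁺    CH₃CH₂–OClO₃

CH₃CH₂–N₂⁺

The skeletons are identical, so relative rate is governed entirely by leaving-group ability.
Leaving-group ability tracks the stability of the departed species; conjugate-acid pKₐ is the usual yardstick (lower pKₐ → better LG).
CH₃CH₂–N₂⁺ loses N₂: no meaningful conjugate acid; N₂ departs as an exceptionally stable neutral molecule
CH₃CH₂–OTf loses OTf⁻: pKₐ(CF₃SO₃H (triflic acid)) ≈ -14
CH₃CH₂–OClO₃ loses ClO₄⁻: pKₐ(HClO₄) ≈ -10
CH₃CH₂–S(CH₃)₂⁺ loses SR'₂: pKₐ(R'₂SH⁺) ≈ -7
CH₃CH₂–N(CH₃)₃⁺ loses NR'₃: pKₐ(R'₃NH⁺) ≈ 10.7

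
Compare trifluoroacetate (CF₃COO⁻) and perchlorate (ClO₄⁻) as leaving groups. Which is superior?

perchlorate (ClO₄⁻)

perchlorate (ClO₄⁻) is the better leaving group.
pKₐ(HClO₄) ≈ -10 versus pKₐ(CF₃COOH) ≈ 0.2: perchlorate (ClO₄⁻) is the much weaker base.
Extremely weak base; rarely used for safety reasons.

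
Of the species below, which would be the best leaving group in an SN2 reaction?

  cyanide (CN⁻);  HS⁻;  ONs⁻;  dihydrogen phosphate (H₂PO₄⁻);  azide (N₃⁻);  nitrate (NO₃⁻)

ONs⁻

ONs⁻: pKₐ(p-O₂NC₆H₄SO₃H) ≈ -3.5
nitrate (NO₃⁻): pKₐ(HNO₃) ≈ -1.3
dihydrogen phosphate (H₂PO₄⁻): pKₐ(H₃PO₄) ≈ 2.1
azide (N₃⁻): pKₐ(HN₃) ≈ 4.7
HS⁻: pKₐ(H₂S) ≈ 7
cyanide (CN⁻): pKₐ(HCN) ≈ 9.2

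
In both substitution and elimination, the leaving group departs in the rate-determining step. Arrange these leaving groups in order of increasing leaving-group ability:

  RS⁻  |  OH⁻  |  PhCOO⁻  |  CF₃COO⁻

OH⁻ < RS⁻ < PhCOO⁻ < CF₃COO⁻

Leaving-group ability tracks the stability of the departed species; conjugate-acid pKₐ is the usual yardstick (lower pKₐ → better LG).
CF₃COO⁻: pKₐ(CF₃COOH) ≈ 0.2 — strongly electron-withdrawing CF₃ stabilises the carboxylate
PhCOO⁻: pKₐ(C₆H₅COOH) ≈ 4.2 — aryl carboxylate
RS⁻: pKₐ(RSH (a thiol)) ≈ 10.5 — moderately basic; rarely leaves without activation
OH⁻: pKₐ(H₂O) ≈ 15.7
The question asks for worst first, so the sequence is read in increasing leaving-group ability.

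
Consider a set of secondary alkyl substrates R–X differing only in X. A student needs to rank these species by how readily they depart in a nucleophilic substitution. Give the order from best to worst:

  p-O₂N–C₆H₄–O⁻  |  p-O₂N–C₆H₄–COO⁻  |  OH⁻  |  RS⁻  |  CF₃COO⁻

CF₃COO⁻ > p-O₂N–C₆H₄–COO⁻ > p-O₂N–C₆H₄–O⁻ > RS⁻ > OH⁻

The more stable X⁻ (or X) is on its own — i.e. the weaker a base it is — the better a leaving group it makes.
CF₃COO⁻: pKₐ(CF₃COOH) ≈ 0.2
p-O₂N–C₆H₄–COO⁻: pKₐ(p-nitrobenzoic acid) ≈ 3.4
p-O₂N–C₆H₄–O⁻: pKₐ(p-nitrophenol) ≈ 7.2
RS⁻: pKₐ(RSH (a thiol)) ≈ 10.5
OH⁻: pKₐ(H₂O) ≈ 15.7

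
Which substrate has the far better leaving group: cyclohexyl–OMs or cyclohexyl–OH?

cyclohexyl–OMs

From cyclohexyl–OH the departing group would be OH⁻ (pKₐ(H₂O) ≈ 15.7). Strong base; essentially never leaves without prior activation.
From cyclohexyl–OMs the leaving group is OMs⁻ (pKₐ(CH₃SO₃H (MsOH)) ≈ -1.9). Resonance-delocalised alkanesulfonate.
(In practice cyclohexyl–OMs is made from cyclohexyl–OH by treatment with MsCl / Et₃N, converting the hydroxyl into a mesylate.)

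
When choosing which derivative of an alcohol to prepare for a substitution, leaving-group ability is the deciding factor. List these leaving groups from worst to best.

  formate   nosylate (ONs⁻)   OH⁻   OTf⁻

Rank by basicity of the departing species: weakest base leaves most easily.
OTf⁻: pKₐ(CF₃SO₃H (triflic acid)) ≈ -14
nosylate (ONs⁻): pKₐ(p-O₂NC₆H₄SO₃H) ≈ -3.5
formate: pKₐ(HCOOH) ≈ 3.8
OH⁻: pKₐ(H₂O) ≈ 15.7
The question asks for worst first, so the sequence is read in increasing leaving-group ability.

OH⁻ < formate < nosylate (ONs⁻) < OTf⁻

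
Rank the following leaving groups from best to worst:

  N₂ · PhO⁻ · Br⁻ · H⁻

A good leaving group is a weak base: the lower the pKₐ of its conjugate acid, the more readily it departs.
N₂: no meaningful conjugate acid; N₂ departs as an exceptionally stable neutral molecule
Br⁻: pKₐ(HBr) ≈ -9
PhO⁻: pKₐ(C₆H₅OH (phenol)) ≈ 10
H⁻: pKₐ(H₂) ≈ 36 — extremely strong base; leaves only in special hydride-transfer contexts

N₂ > Br⁻ > PhO⁻ > H⁻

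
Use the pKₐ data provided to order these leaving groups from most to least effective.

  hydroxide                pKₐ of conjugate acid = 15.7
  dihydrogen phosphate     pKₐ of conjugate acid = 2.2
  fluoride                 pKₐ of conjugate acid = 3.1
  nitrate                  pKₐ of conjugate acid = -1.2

Lower conjugate-acid pKₐ ⇒ weaker base ⇒ better leaving group.
Sorting by the given values: nitrate (-1.2), dihydrogen phosphate (2.2), fluoride (3.1), hydroxide (15.7).

nitrate > dihydrogen phosphate > fluoride > hydroxide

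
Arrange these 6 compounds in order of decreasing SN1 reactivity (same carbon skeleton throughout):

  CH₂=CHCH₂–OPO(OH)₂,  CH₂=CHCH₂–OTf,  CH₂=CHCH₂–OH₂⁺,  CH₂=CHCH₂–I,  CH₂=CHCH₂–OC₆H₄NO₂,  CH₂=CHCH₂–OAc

CH₂=CHCH₂–OTf > CH₂=CHCH₂–I > CH₂=CHCH₂–OH₂⁺ > CH₂=CHCH₂–OPO(OH)₂ > CH₂=CHCH₂–OAc > CH₂=CHCH₂–OC₆H₄NO₂

Same R in every case — rank the leaving groups.
Leaving-group ability tracks the stability of the departed species; conjugate-acid pKₐ is the usual yardstick (lower pKₐ → better LG).
CH₂=CHCH₂–OTf loses OTf⁻: pKₐ(CF₃SO₃H (triflic acid)) ≈ -14
CH₂=CHCH₂–I loses I⁻: pKₐ(HI) ≈ -10
CH₂=CHCH₂–OH₂⁺ loses H₂O: pKₐ(H₃O⁺) ≈ -1.7
CH₂=CHCH₂–OPO(OH)₂ loses H₂PO₄⁻: pKₐ(H₃PO₄) ≈ 2.1
CH₂=CHCH₂–OAc loses AcO⁻: pKₐ(CH₃COOH) ≈ 4.8
CH₂=CHCH₂–OC₆H₄NO₂ loses p-O₂N–C₆H₄–O⁻: pKₐ(p-nitrophenol) ≈ 7.2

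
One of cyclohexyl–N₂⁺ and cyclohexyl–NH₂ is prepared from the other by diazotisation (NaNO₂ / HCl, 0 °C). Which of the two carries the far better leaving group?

cyclohexyl–N₂⁺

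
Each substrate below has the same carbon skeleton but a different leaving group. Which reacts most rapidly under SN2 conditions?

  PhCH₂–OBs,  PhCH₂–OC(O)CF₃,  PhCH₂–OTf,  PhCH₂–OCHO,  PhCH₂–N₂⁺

PhCH₂–N₂⁺

Same R in every case — rank the leaving groups.
A good leaving group is a weak base: the lower the pKₐ of its conjugate acid, the more readily it departs.
PhCH₂–N₂⁺ loses N₂: no meaningful conjugate acid; N₂ departs as an exceptionally stable neutral molecule
PhCH₂–OTf loses OTf⁻: pKₐ(CF₃SO₃H (triflic acid)) ≈ -14
PhCH₂–OBs loses OBs⁻: pKₐ(p-BrC₆H₄SO₃H) ≈ -2.8
PhCH₂–OC(O)CF₃ loses CF₃COO⁻: pKₐ(CF₃COOH) ≈ 0.2
PhCH₂–OCHO loses HCOO⁻: pKₐ(HCOOH) ≈ 3.8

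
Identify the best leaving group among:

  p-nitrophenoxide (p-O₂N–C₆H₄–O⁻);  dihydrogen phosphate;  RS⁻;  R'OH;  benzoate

R'OH

Rank by basicity of the departing species: weakest base leaves most easily.
R'OH: pKₐ(R'OH₂⁺) ≈ -2.4
dihydrogen phosphate: pKₐ(H₃PO₄) ≈ 2.1
benzoate: pKₐ(C₆H₅COOH) ≈ 4.2
p-nitrophenoxide (p-O₂N–C₆H₄–O⁻): pKₐ(p-nitrophenol) ≈ 7.2
RS⁻: pKₐ(RSH (a thiol)) ≈ 10.5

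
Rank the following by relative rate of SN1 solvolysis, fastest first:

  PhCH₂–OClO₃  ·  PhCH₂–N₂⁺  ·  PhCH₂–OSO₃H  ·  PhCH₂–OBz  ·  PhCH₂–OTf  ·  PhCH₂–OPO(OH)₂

PhCH₂–N₂⁺ > PhCH₂–OTf > PhCH₂–OClO₃ > PhCH₂–OSO₃H > PhCH₂–OPO(OH)₂ > PhCH₂–OBz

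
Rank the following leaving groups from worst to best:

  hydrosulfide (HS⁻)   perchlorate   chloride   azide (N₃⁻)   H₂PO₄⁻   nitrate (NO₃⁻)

perchlorate: pKₐ(HClO₄) ≈ -10 — extremely weak base; rarely used for safety reasons
chloride: pKₐ(HCl) ≈ -7
nitrate (NO₃⁻): pKₐ(HNO₃) ≈ -1.3 — resonance-delocalised over three oxygens
H₂PO₄⁻: pKₐ(H₃PO₄) ≈ 2.1
azide (N₃⁻): pKₐ(HN₃) ≈ 4.7
hydrosulfide (HS⁻): pKₐ(H₂S) ≈ 7 — larger and more polarisable than the oxygen analogue
Listed from poorest to best leaving group as asked.

hydrosulfide (HS⁻) < azide (N₃⁻) < H₂PO₄⁻ < nitrate (NO₃⁻) < chloride < perchlorate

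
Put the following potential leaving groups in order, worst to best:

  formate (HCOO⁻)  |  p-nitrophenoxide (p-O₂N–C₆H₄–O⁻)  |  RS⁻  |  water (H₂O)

RS⁻ < p-nitrophenoxide (p-O₂N–C₆H₄–O⁻) < formate (HCOO⁻) < water (H₂O)

A good leaving group is a weak base: the lower the pKₐ of its conjugate acid, the more readily it departs.
water (H₂O): pKₐ(H₃O⁺) ≈ -1.7
formate (HCOO⁻): pKₐ(HCOOH) ≈ 3.8
p-nitrophenoxide (p-O₂N–C₆H₄–O⁻): pKₐ(p-nitrophenol) ≈ 7.2
RS⁻: pKₐ(RSH (a thiol)) ≈ 10.5
The question asks for worst first, so the sequence is read in increasing leaving-group ability.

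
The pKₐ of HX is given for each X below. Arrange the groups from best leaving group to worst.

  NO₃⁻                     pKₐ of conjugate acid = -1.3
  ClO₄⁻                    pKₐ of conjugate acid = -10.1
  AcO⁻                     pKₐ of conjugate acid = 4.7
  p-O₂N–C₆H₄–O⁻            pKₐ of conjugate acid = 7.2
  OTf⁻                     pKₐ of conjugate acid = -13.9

OTf⁻ > ClO₄⁻ > NO₃⁻ > AcO⁻ > p-O₂N–C₆H₄–O⁻

Lower conjugate-acid pKₐ ⇒ weaker base ⇒ better leaving group.
Sorting by the given values: OTf⁻ (-13.9), ClO₄⁻ (-10.1), NO₃⁻ (-1.3), AcO⁻ (4.7), p-O₂N–C₆H₄–O⁻ (7.2).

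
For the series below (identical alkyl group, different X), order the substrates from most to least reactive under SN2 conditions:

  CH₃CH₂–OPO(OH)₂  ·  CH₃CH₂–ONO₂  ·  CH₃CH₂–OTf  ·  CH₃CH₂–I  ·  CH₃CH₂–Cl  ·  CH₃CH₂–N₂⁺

CH₃CH₂–N₂⁺ > CH₃CH₂–OTf > CH₃CH₂–I > CH₃CH₂–Cl > CH₃CH₂–ONO₂ > CH₃CH₂–OPO(OH)₂

With the same alkyl group throughout, only the leaving group differentiates the rates.
Rank by basicity of the departing species: weakest base leaves most easily.
CH₃CH₂–N₂⁺ loses N₂: no meaningful conjugate acid; N₂ departs as an exceptionally stable neutral molecule
CH₃CH₂–OTf loses OTf⁻: pKₐ(CF₃SO₃H (triflic acid)) ≈ -14
CH₃CH₂–I loses I⁻: pKₐ(HI) ≈ -10
CH₃CH₂–Cl loses Cl⁻: pKₐ(HCl) ≈ -7
CH₃CH₂–ONO₂ loses NO₃⁻: pKₐ(HNO₃) ≈ -1.3
CH₃CH₂–OPO(OH)₂ loses H₂PO₄⁻: pKₐ(H₃PO₄) ≈ 2.1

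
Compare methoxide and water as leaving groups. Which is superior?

water

water is the better leaving group.
pKₐ(H₃O⁺) ≈ -1.7 versus pKₐ(CH₃OH) ≈ 15.5: water is the much weaker base.
Neutral; leaves from a protonated alcohol (R–OH₂⁺).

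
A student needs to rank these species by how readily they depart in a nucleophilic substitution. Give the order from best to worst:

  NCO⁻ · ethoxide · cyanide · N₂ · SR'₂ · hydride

N₂ > SR'₂ > NCO⁻ > cyanide > ethoxide > hydride

N₂: no meaningful conjugate acid; N₂ departs as an exceptionally stable neutral molecule
SR'₂: pKₐ(R'₂SH⁺) ≈ -7 — neutral; leaves from a sulfonium salt (R–SR'₂⁺)
NCO⁻: pKₐ(HOCN) ≈ 3.5 — resonance between N and O
cyanide: pKₐ(HCN) ≈ 9.2
ethoxide: pKₐ(CH₃CH₂OH) ≈ 16
hydride: pKₐ(H₂) ≈ 36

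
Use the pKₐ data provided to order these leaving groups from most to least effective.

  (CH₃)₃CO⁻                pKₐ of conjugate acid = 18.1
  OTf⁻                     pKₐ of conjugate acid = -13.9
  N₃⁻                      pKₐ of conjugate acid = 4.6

Lower conjugate-acid pKₐ ⇒ weaker base ⇒ better leaving group.
Sorting by the given values: OTf⁻ (-13.9), N₃⁻ (4.6), (CH₃)₃CO⁻ (18.1).

OTf⁻ > N₃⁻ > (CH₃)₃CO⁻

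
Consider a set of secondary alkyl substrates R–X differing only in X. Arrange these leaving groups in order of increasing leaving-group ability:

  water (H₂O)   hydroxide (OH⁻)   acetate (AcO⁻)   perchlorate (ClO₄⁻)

hydroxide (OH⁻) < acetate (AcO⁻) < water (H₂O) < perchlorate (ClO₄⁻)

Leaving-group ability tracks the stability of the departed species; conjugate-acid pKₐ is the usual yardstick (lower pKₐ → better LG).
perchlorate (ClO₄⁻): pKₐ(HClO₄) ≈ -10 — extremely weak base; rarely used for safety reasons
water (H₂O): pKₐ(H₃O⁺) ≈ -1.7
acetate (AcO⁻): pKₐ(CH₃COOH) ≈ 4.8
hydroxide (OH⁻): pKₐ(H₂O) ≈ 15.7 — strong base; essentially never leaves without prior activation
Listed from poorest to best leaving group as asked.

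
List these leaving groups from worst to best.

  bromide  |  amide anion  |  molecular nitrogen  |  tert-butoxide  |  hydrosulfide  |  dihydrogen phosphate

amide anion < tert-butoxide < hydrosulfide < dihydrogen phosphate < bromide < molecular nitrogen

A good leaving group is a weak base: the lower the pKₐ of its conjugate acid, the more readily it departs.
molecular nitrogen: no meaningful conjugate acid; N₂ departs as an exceptionally stable neutral molecule
bromide: pKₐ(HBr) ≈ -9
dihydrogen phosphate: pKₐ(H₃PO₄) ≈ 2.1 — moderate base; biological leaving group after further activation
hydrosulfide: pKₐ(H₂S) ≈ 7
tert-butoxide: pKₐ(t-BuOH) ≈ 18 — bulky, strongly basic alkoxide
amide anion: pKₐ(NH₃) ≈ 38 — extremely strong base; never a leaving group
The question asks for worst first, so the sequence is read in increasing leaving-group ability.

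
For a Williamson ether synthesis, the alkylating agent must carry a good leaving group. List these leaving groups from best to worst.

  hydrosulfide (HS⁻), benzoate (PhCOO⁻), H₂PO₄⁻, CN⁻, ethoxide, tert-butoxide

A good leaving group is a weak base: the lower the pKₐ of its conjugate acid, the more readily it departs.
H₂PO₄⁻: pKₐ(H₃PO₄) ≈ 2.1
benzoate (PhCOO⁻): pKₐ(C₆H₅COOH) ≈ 4.2 — aryl carboxylate
hydrosulfide (HS⁻): pKₐ(H₂S) ≈ 7 — larger and more polarisable than the oxygen analogue
CN⁻: pKₐ(HCN) ≈ 9.2 — sp carbon stabilises the charge somewhat, but still a poor LG
ethoxide: pKₐ(CH₃CH₂OH) ≈ 16 — strong base; alkoxides do not leave unassisted
tert-butoxide: pKₐ(t-BuOH) ≈ 18 — bulky, strongly basic alkoxide

H₂PO₄⁻ > benzoate (PhCOO⁻) > hydrosulfide (HS⁻) > CN⁻ > ethoxide > tert-butoxide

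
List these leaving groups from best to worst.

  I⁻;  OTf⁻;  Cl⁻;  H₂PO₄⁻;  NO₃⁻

OTf⁻ > I⁻ > Cl⁻ > NO₃⁻ > H₂PO₄⁻

Leaving-group ability tracks the stability of the departed species; conjugate-acid pKₐ is the usual yardstick (lower pKₐ → better LG).
OTf⁻: pKₐ(CF₃SO₃H (triflic acid)) ≈ -14
I⁻: pKₐ(HI) ≈ -10
Cl⁻: pKₐ(HCl) ≈ -7
NO₃⁻: pKₐ(HNO₃) ≈ -1.3
H₂PO₄⁻: pKₐ(H₃PO₄) ≈ 2.1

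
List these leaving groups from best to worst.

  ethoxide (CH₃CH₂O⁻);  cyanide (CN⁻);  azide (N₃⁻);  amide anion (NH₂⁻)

azide (N₃⁻) > cyanide (CN⁻) > ethoxide (CH₃CH₂O⁻) > amide anion (NH₂⁻)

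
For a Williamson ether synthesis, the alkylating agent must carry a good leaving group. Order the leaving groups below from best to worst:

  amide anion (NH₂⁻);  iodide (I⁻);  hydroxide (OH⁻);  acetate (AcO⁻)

iodide (I⁻) > acetate (AcO⁻) > hydroxide (OH⁻) > amide anion (NH₂⁻)

A good leaving group is a weak base: the lower the pKₐ of its conjugate acid, the more readily it departs.
iodide (I⁻): pKₐ(HI) ≈ -10
acetate (AcO⁻): pKₐ(CH₃COOH) ≈ 4.8
hydroxide (OH⁻): pKₐ(H₂O) ≈ 15.7
amide anion (NH₂⁻): pKₐ(NH₃) ≈ 38 — extremely strong base; never a leaving group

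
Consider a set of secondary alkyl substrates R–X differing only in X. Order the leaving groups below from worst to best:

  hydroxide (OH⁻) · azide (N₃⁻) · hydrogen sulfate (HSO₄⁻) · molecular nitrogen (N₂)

A good leaving group is a weak base: the lower the pKₐ of its conjugate acid, the more readily it departs.
molecular nitrogen (N₂): no meaningful conjugate acid; N₂ departs as an exceptionally stable neutral molecule
hydrogen sulfate (HSO₄⁻): pKₐ(H₂SO₄) ≈ -3 — conjugate base of a strong mineral acid
azide (N₃⁻): pKₐ(HN₃) ≈ 4.7
hydroxide (OH⁻): pKₐ(H₂O) ≈ 15.7
The question asks for worst first, so the sequence is read in increasing leaving-group ability.

hydroxide (OH⁻) < azide (N₃⁻) < hydrogen sulfate (HSO₄⁻) < molecular nitrogen (N₂)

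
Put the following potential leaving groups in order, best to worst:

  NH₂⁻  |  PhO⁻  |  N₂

N₂ > PhO⁻ > NH₂⁻

N₂: no meaningful conjugate acid; N₂ departs as an exceptionally stable neutral molecule
PhO⁻: pKₐ(C₆H₅OH (phenol)) ≈ 10
NH₂⁻: pKₐ(NH₃) ≈ 38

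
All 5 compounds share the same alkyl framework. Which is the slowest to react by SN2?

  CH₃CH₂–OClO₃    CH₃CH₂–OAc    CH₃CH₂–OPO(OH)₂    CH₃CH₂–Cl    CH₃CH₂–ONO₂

CH₃CH₂–OAc

With the same alkyl group throughout, only the leaving group differentiates the rates.
The more stable X⁻ (or X) is on its own — i.e. the weaker a base it is — the better a leaving group it makes.
CH₃CH₂–OClO₃ loses ClO₄⁻: pKₐ(HClO₄) ≈ -10
CH₃CH₂–Cl loses Cl⁻: pKₐ(HCl) ≈ -7
CH₃CH₂–ONO₂ loses NO₃⁻: pKₐ(HNO₃) ≈ -1.3
CH₃CH₂–OPO(OH)₂ loses H₂PO₄⁻: pKₐ(H₃PO₄) ≈ 2.1
CH₃CH₂–OAc loses AcO⁻: pKₐ(CH₃COOH) ≈ 4.8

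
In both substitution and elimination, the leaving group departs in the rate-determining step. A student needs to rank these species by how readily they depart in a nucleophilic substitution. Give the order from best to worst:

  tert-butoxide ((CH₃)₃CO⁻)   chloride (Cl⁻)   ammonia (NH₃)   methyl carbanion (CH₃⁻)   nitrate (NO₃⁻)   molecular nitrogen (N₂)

molecular nitrogen (N₂) > chloride (Cl⁻) > nitrate (NO₃⁻) > ammonia (NH₃) > tert-butoxide ((CH₃)₃CO⁻) > methyl carbanion (CH₃⁻)

The more stable X⁻ (or X) is on its own — i.e. the weaker a base it is — the better a leaving group it makes.
molecular nitrogen (N₂): no meaningful conjugate acid; N₂ departs as an exceptionally stable neutral molecule
chloride (Cl⁻): pKₐ(HCl) ≈ -7
nitrate (NO₃⁻): pKₐ(HNO₃) ≈ -1.3
ammonia (NH₃): pKₐ(NH₄⁺) ≈ 9.2 — neutral but moderately basic; leaves from R–NH₃⁺
tert-butoxide ((CH₃)₃CO⁻): pKₐ(t-BuOH) ≈ 18 — bulky, strongly basic alkoxide
methyl carbanion (CH₃⁻): pKₐ(CH₄) ≈ 48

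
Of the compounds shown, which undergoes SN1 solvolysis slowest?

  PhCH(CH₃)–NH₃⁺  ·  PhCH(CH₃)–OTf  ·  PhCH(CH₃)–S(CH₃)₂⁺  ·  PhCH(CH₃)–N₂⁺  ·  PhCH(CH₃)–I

PhCH(CH₃)–NH₃⁺

Same R in every case — rank the leaving groups.
Rank by basicity of the departing species: weakest base leaves most easily.
PhCH(CH₃)–N₂⁺ loses N₂: no meaningful conjugate acid; N₂ departs as an exceptionally stable neutral molecule
PhCH(CH₃)–OTf loses OTf⁻: pKₐ(CF₃SO₃H (triflic acid)) ≈ -14
PhCH(CH₃)–I loses I⁻: pKₐ(HI) ≈ -10
PhCH(CH₃)–S(CH₃)₂⁺ loses SR'₂: pKₐ(R'₂SH⁺) ≈ -7
PhCH(CH₃)–NH₃⁺ loses NH₃: pKₐ(NH₄⁺) ≈ 9.2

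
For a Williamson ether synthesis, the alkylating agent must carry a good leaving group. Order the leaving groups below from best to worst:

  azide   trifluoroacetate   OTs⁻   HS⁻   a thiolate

OTs⁻ > trifluoroacetate > azide > HS⁻ > a thiolate

OTs⁻: pKₐ(p-CH₃C₆H₄SO₃H (TsOH)) ≈ -2.8 — resonance-delocalised arenesulfonate
trifluoroacetate: pKₐ(CF₃COOH) ≈ 0.2
azide: pKₐ(HN₃) ≈ 4.7 — linear, resonance-stabilised
HS⁻: pKₐ(H₂S) ≈ 7
a thiolate: pKₐ(RSH (a thiol)) ≈ 10.5 — moderately basic; rarely leaves without activation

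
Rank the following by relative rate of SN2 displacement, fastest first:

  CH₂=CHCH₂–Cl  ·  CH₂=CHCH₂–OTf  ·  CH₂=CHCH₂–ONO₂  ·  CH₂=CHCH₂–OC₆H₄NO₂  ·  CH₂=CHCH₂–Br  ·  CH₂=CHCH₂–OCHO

CH₂=CHCH₂–OTf > CH₂=CHCH₂–Br > CH₂=CHCH₂–Cl > CH₂=CHCH₂–ONO₂ > CH₂=CHCH₂–OCHO > CH₂=CHCH₂–OC₆H₄NO₂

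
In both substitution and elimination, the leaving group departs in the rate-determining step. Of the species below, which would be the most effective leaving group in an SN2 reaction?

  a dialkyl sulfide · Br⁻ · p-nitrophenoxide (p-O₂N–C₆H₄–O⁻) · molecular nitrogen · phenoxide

molecular nitrogen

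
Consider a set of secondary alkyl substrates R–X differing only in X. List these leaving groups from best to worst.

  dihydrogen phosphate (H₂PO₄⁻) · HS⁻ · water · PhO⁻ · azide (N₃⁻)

water > dihydrogen phosphate (H₂PO₄⁻) > azide (N₃⁻) > HS⁻ > PhO⁻

water: pKₐ(H₃O⁺) ≈ -1.7
dihydrogen phosphate (H₂PO₄⁻): pKₐ(H₃PO₄) ≈ 2.1
azide (N₃⁻): pKₐ(HN₃) ≈ 4.7
HS⁻: pKₐ(H₂S) ≈ 7
PhO⁻: pKₐ(C₆H₅OH (phenol)) ≈ 10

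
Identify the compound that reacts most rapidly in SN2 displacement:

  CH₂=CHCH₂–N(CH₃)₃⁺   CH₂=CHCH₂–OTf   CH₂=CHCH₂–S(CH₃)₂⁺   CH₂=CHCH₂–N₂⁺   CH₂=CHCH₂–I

The skeletons are identical, so relative rate is governed entirely by leaving-group ability.
Leaving-group ability tracks the stability of the departed species; conjugate-acid pKₐ is the usual yardstick (lower pKₐ → better LG).
CH₂=CHCH₂–N₂⁺ loses N₂: no meaningful conjugate acid; N₂ departs as an exceptionally stable neutral molecule
CH₂=CHCH₂–OTf loses OTf⁻: pKₐ(CF₃SO₃H (triflic acid)) ≈ -14
CH₂=CHCH₂–I loses I⁻: pKₐ(HI) ≈ -10
CH₂=CHCH₂–S(CH₃)₂⁺ loses SR'₂: pKₐ(R'₂SH⁺) ≈ -7
CH₂=CHCH₂–N(CH₃)₃⁺ loses NR'₃: pKₐ(R'₃NH⁺) ≈ 10.7

CH₂=CHCH₂–N₂⁺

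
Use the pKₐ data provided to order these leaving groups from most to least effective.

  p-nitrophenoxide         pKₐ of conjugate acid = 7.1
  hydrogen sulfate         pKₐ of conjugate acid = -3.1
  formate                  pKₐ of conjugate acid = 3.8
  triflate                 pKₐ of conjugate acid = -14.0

Lower conjugate-acid pKₐ ⇒ weaker base ⇒ better leaving group.
Sorting by the given values: triflate (-14.0), hydrogen sulfate (-3.1), formate (3.8), p-nitrophenoxide (7.1).

triflate > hydrogen sulfate > formate > p-nitrophenoxide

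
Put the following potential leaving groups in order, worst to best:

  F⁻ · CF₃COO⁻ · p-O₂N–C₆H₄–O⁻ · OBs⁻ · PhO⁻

PhO⁻ < p-O₂N–C₆H₄–O⁻ < F⁻ < CF₃COO⁻ < OBs⁻

A good leaving group is a weak base: the lower the pKₐ of its conjugate acid, the more readily it departs.
OBs⁻: pKₐ(p-BrC₆H₄SO₃H) ≈ -2.8
CF₃COO⁻: pKₐ(CF₃COOH) ≈ 0.2
F⁻: pKₐ(HF) ≈ 3.2
p-O₂N–C₆H₄–O⁻: pKₐ(p-nitrophenol) ≈ 7.2
PhO⁻: pKₐ(C₆H₅OH (phenol)) ≈ 10
The question asks for worst first, so the sequence is read in increasing leaving-group ability.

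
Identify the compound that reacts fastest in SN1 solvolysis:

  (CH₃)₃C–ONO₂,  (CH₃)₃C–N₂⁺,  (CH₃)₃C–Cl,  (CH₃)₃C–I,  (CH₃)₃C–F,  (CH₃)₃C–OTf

With the same alkyl group throughout, only the leaving group differentiates the rates.
The more stable X⁻ (or X) is on its own — i.e. the weaker a base it is — the better a leaving group it makes.
(CH₃)₃C–N₂⁺ loses N₂: no meaningful conjugate acid; N₂ departs as an exceptionally stable neutral molecule
(CH₃)₃C–OTf loses OTf⁻: pKₐ(CF₃SO₃H (triflic acid)) ≈ -14
(CH₃)₃C–I loses I⁻: pKₐ(HI) ≈ -10
(CH₃)₃C–Cl loses Cl⁻: pKₐ(HCl) ≈ -7
(CH₃)₃C–ONO₂ loses NO₃⁻: pKₐ(HNO₃) ≈ -1.3
(CH₃)₃C–F loses F⁻: pKₐ(HF) ≈ 3.2

(CH₃)₃C–N₂⁺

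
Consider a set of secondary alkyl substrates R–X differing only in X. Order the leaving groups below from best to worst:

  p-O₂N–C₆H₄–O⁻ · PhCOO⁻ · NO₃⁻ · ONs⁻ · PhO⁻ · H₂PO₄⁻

The more stable X⁻ (or X) is on its own — i.e. the weaker a base it is — the better a leaving group it makes.
ONs⁻: pKₐ(p-O₂NC₆H₄SO₃H) ≈ -3.5 — p-nitro group further stabilises the sulfonate
NO₃⁻: pKₐ(HNO₃) ≈ -1.3
H₂PO₄⁻: pKₐ(H₃PO₄) ≈ 2.1
PhCOO⁻: pKₐ(C₆H₅COOH) ≈ 4.2 — aryl carboxylate
p-O₂N–C₆H₄–O⁻: pKₐ(p-nitrophenol) ≈ 7.2
PhO⁻: pKₐ(C₆H₅OH (phenol)) ≈ 10

ONs⁻ > NO₃⁻ > H₂PO₄⁻ > PhCOO⁻ > p-O₂N–C₆H₄–O⁻ > PhO⁻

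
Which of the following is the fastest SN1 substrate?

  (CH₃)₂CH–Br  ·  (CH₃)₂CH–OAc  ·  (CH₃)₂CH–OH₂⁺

(CH₃)₂CH–Br

Same R in every case — rank the leaving groups.
A good leaving group is a weak base: the lower the pKₐ of its conjugate acid, the more readily it departs.
(CH₃)₂CH–Br loses Br⁻: pKₐ(HBr) ≈ -9
(CH₃)₂CH–OH₂⁺ loses H₂O: pKₐ(H₃O⁺) ≈ -1.7
(CH₃)₂CH–OAc loses AcO⁻: pKₐ(CH₃COOH) ≈ 4.8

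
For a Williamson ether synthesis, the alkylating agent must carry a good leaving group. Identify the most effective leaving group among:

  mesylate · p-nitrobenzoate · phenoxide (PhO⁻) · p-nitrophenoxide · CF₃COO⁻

mesylate

A good leaving group is a weak base: the lower the pKₐ of its conjugate acid, the more readily it departs.
mesylate: pKₐ(CH₃SO₃H (MsOH)) ≈ -1.9
CF₃COO⁻: pKₐ(CF₃COOH) ≈ 0.2
p-nitrobenzoate: pKₐ(p-nitrobenzoic acid) ≈ 3.4
p-nitrophenoxide: pKₐ(p-nitrophenol) ≈ 7.2
phenoxide (PhO⁻): pKₐ(C₆H₅OH (phenol)) ≈ 10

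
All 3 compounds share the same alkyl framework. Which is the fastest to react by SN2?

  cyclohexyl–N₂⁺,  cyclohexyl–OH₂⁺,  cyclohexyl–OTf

The skeletons are identical, so relative rate is governed entirely by leaving-group ability.
Rank by basicity of the departing species: weakest base leaves most easily.
cyclohexyl–N₂⁺ loses N₂: no meaningful conjugate acid; N₂ departs as an exceptionally stable neutral molecule
cyclohexyl–OTf loses OTf⁻: pKₐ(CF₃SO₃H (triflic acid)) ≈ -14
cyclohexyl–OH₂⁺ loses H₂O: pKₐ(H₃O⁺) ≈ -1.7

cyclohexyl–N₂⁺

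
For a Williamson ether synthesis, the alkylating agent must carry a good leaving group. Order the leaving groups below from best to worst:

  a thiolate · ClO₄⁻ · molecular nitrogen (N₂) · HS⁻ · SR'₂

molecular nitrogen (N₂) > ClO₄⁻ > SR'₂ > HS⁻ > a thiolate

molecular nitrogen (N₂): no meaningful conjugate acid; N₂ departs as an exceptionally stable neutral molecule
ClO₄⁻: pKₐ(HClO₄) ≈ -10 — extremely weak base; rarely used for safety reasons
SR'₂: pKₐ(R'₂SH⁺) ≈ -7 — neutral; leaves from a sulfonium salt (R–SR'₂⁺)
HS⁻: pKₐ(H₂S) ≈ 7
a thiolate: pKₐ(RSH (a thiol)) ≈ 10.5 — moderately basic; rarely leaves without activation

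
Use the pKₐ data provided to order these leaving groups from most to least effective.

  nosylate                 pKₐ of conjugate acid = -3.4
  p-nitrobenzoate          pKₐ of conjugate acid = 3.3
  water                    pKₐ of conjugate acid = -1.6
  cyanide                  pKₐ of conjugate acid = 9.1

nosylate > water > p-nitrobenzoate > cyanide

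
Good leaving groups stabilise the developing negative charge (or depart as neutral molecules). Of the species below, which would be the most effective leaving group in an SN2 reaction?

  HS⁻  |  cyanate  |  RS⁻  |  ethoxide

cyanate

Rank by basicity of the departing species: weakest base leaves most easily.
cyanate: pKₐ(HOCN) ≈ 3.5
HS⁻: pKₐ(H₂S) ≈ 7
RS⁻: pKₐ(RSH (a thiol)) ≈ 10.5
ethoxide: pKₐ(CH₃CH₂OH) ≈ 16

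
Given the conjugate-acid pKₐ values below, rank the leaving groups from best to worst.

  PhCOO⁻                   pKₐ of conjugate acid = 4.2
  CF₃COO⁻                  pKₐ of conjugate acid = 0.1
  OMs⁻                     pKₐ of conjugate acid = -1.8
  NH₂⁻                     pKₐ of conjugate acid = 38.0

Lower conjugate-acid pKₐ ⇒ weaker base ⇒ better leaving group.
Sorting by the given values: OMs⁻ (-1.8), CF₃COO⁻ (0.1), PhCOO⁻ (4.2), NH₂⁻ (38.0).

OMs⁻ > CF₃COO⁻ > PhCOO⁻ > NH₂⁻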